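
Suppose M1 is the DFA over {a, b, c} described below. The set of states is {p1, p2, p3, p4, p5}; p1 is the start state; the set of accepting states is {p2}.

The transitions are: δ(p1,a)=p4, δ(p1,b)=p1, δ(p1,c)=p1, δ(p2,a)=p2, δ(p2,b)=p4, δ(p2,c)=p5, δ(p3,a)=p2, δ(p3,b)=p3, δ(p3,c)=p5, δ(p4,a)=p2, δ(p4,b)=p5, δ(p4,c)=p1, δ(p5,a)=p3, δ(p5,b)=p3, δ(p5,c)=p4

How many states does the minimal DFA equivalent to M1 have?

5

Every state is reachable, so we keep all 5.
Start with accepting vs non-accepting: {p2} | {p1,p3,p4,p5}.
On input a, block {p1,p3,p4,p5} splits into {p1,p5} and {p3,p4}.
Refine {p1,p5} on symbol b: members go to different blocks, giving {p1} and {p5}.
Split {p3,p4} by δ(·,b) → {p3} and {p4}.
The partition is now stable with 5 blocks: {p2} | {p1} | {p3} | {p5} | {p4}.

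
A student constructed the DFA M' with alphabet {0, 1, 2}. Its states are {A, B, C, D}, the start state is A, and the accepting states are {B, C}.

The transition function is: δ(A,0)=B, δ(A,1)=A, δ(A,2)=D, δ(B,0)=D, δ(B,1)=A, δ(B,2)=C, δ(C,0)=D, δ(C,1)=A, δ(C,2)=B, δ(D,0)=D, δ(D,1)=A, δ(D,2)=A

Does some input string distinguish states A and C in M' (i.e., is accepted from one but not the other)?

P0 = {B,C} | {A,D}.
Split {A,D} by δ(·,0) → {A} and {D}.
No further refinement is possible. Final partition (3 blocks): {B,C} | {A} | {D}.
A and C end up in different blocks, so they are distinguishable. For instance, the string 'ε' is accepted from only C.

Yes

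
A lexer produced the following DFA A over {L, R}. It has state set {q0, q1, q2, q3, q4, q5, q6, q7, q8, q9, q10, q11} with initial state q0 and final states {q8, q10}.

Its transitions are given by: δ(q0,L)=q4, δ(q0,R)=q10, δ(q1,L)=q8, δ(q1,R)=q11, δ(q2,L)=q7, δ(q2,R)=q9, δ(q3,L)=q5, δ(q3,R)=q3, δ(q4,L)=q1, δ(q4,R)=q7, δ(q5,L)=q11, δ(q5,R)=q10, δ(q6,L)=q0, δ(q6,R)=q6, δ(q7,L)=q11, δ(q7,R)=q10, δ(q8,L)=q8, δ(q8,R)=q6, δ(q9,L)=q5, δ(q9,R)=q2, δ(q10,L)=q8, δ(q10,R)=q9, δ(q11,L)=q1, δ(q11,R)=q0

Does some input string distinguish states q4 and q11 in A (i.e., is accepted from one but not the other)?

First remove the unreachable states {q3}; 11 states remain.
P0 = {q8,q10} | {q0,q1,q2,q4,q5,q6,q7,q9,q11}.
Split {q0,q1,q2,q4,q5,q6,q7,q9,q11} by δ(·,L) → {q0,q2,q4,q5,q6,q7,q9,q11} and {q1}.
Split {q0,q2,q4,q5,q6,q7,q9,q11} by δ(·,L) → {q0,q2,q5,q6,q7,q9} and {q4,q11}.
Refine {q0,q2,q5,q6,q7,q9} on symbol L: members go to different blocks, giving {q0,q5,q7} and {q2,q6,q9}.
The partition is now stable with 5 blocks: {q8,q10} | {q0,q5,q7} | {q1} | {q4,q11} | {q2,q6,q9}.
q4 and q11 lie in the same block of the stable partition, so they are equivalent — no string distinguishes them.

No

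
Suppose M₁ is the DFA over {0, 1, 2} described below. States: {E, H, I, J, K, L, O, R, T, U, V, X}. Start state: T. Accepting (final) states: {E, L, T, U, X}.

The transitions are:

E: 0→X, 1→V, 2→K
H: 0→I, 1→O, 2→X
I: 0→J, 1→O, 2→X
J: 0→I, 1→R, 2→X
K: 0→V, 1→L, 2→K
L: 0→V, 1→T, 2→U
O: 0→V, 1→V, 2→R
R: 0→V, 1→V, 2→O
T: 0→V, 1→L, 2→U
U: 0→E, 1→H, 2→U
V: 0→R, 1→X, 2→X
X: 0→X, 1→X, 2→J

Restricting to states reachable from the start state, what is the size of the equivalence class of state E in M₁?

1

Initial partition by acceptance: {E,L,T,U,X} | {H,I,J,K,O,R,V}.
Refine {E,L,T,U,X} on symbol 0: members go to different blocks, giving {E,U,X} and {L,T}.
Split {E,U,X} by δ(·,1) → {E,U} and {X}.
Split {E,U} by δ(·,0) → {E} and {U}.
Refine {H,I,J,K,O,R,V} on symbol 1: members go to different blocks, giving {H,I,J,O,R} and {V} and {K}.
On input 0, block {H,I,J,O,R} splits into {H,I,J} and {O,R}.
The partition is now stable with 8 blocks: {E} | {H,I,J} | {L,T} | {X} | {U} | {V} | {K} | {O,R}.
State E belongs to the block {E}, which has 1 states.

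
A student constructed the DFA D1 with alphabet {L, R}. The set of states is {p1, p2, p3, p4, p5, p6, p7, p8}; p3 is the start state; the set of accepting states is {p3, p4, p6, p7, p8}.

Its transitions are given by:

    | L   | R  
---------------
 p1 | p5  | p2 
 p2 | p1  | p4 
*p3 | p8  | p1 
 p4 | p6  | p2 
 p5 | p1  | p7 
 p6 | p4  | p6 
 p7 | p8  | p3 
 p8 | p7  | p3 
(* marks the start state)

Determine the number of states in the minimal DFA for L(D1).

7

All states are reachable from the start state.
Initial partition by acceptance: {p3,p4,p6,p7,p8} | {p1,p2,p5}.
Split {p3,p4,p6,p7,p8} by δ(·,R) → {p6,p7,p8} and {p3,p4}.
On input L, block {p6,p7,p8} splits into {p7,p8} and {p6}.
Split {p1,p2,p5} by δ(·,R) → {p1} and {p2} and {p5}.
On input L, block {p3,p4} splits into {p3} and {p4}.
Stable partition: {p7,p8} | {p1} | {p3} | {p6} | {p2} | {p5} | {p4} — 7 equivalence classes.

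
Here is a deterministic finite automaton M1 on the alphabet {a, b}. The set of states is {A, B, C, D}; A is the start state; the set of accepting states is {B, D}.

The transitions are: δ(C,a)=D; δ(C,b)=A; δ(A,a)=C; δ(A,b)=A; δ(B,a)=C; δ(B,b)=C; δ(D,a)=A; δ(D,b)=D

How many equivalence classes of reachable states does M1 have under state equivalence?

Reachable states from the start: {A,C,D}. Unreachable: {B} — drop them.
P0 = {D} | {A,C}.
Split {A,C} by δ(·,a) → {A} and {C}.
No further refinement is possible. Final partition (3 blocks): {D} | {A} | {C}.

3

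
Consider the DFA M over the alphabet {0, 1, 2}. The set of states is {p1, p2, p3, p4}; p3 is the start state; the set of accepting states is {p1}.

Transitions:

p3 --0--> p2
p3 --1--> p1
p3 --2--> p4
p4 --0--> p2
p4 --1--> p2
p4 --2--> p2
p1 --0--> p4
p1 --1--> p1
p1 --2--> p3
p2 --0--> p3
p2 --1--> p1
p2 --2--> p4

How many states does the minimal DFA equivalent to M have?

3

Start with accepting vs non-accepting: {p1} | {p2,p3,p4}.
On input 1, block {p2,p3,p4} splits into {p2,p3} and {p4}.
Stable partition: {p1} | {p2,p3} | {p4} — 3 equivalence classes.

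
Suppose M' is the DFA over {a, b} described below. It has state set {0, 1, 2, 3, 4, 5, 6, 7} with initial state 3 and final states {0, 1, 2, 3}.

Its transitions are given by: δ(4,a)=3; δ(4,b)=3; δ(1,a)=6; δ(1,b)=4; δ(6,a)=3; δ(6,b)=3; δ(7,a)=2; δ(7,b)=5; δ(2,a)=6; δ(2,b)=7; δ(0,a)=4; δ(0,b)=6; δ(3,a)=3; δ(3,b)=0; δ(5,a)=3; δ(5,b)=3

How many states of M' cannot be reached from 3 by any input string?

4

No path from 3 leads to 1, 2, 5, 7; the other 4 states are all reachable.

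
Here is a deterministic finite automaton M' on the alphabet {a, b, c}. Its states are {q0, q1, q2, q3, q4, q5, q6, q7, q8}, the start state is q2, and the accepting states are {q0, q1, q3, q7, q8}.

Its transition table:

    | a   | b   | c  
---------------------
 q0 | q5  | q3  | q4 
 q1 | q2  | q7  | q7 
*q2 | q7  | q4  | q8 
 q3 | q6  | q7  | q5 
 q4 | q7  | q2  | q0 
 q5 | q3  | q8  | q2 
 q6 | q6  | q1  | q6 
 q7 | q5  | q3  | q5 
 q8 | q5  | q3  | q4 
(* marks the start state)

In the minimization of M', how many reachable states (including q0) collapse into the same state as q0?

Every state is reachable, so we keep all 9.
Initial partition by acceptance: {q0,q1,q3,q7,q8} | {q2,q4,q5,q6}.
Refine {q0,q1,q3,q7,q8} on symbol c: members go to different blocks, giving {q0,q3,q7,q8} and {q1}.
Split {q2,q4,q5,q6} by δ(·,a) → {q2,q4,q5} and {q6}.
On input a, block {q0,q3,q7,q8} splits into {q0,q7,q8} and {q3}.
Refine {q2,q4,q5} on symbol a: members go to different blocks, giving {q2,q4} and {q5}.
On input c, block {q0,q7,q8} splits into {q0,q8} and {q7}.
The partition is now stable with 7 blocks: {q0,q8} | {q2,q4} | {q1} | {q6} | {q3} | {q5} | {q7}.
State q0 belongs to the block {q0,q8}, which has 2 states.

2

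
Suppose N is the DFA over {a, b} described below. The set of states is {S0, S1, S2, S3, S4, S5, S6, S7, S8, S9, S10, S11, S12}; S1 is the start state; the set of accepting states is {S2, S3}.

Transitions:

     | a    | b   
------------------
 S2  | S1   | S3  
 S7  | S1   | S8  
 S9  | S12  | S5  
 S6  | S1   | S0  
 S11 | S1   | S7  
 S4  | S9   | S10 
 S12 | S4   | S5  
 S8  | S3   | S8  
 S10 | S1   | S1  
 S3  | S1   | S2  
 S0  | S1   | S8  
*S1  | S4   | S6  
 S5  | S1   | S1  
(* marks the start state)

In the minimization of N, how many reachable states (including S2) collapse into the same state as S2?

2

States {S7,S11} cannot be reached from the start state, so discard them.
Start with accepting vs non-accepting: {S2,S3} | {S0,S1,S4,S5,S6,S8,S9,S10,S12}.
On input a, block {S0,S1,S4,S5,S6,S8,S9,S10,S12} splits into {S0,S1,S4,S5,S6,S9,S10,S12} and {S8}.
Refine {S0,S1,S4,S5,S6,S9,S10,S12} on symbol b: members go to different blocks, giving {S1,S4,S5,S6,S9,S10,S12} and {S0}.
Split {S1,S4,S5,S6,S9,S10,S12} by δ(·,b) → {S1,S4,S5,S9,S10,S12} and {S6}.
On input b, block {S1,S4,S5,S9,S10,S12} splits into {S4,S5,S9,S10,S12} and {S1}.
Split {S4,S5,S9,S10,S12} by δ(·,a) → {S4,S9,S12} and {S5,S10}.
The partition is now stable with 7 blocks: {S2,S3} | {S4,S9,S12} | {S8} | {S0} | {S6} | {S1} | {S5,S10}.
The equivalence class containing S2 is {S2,S3}, of size 2.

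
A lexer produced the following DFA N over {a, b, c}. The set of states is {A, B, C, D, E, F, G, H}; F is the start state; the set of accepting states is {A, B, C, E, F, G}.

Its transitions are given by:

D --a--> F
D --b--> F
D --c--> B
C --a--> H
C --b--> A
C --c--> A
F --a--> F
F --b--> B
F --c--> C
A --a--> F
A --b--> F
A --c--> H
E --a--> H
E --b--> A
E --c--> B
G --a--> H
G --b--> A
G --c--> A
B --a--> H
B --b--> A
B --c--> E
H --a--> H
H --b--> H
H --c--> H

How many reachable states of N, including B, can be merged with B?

States {D,G} cannot be reached from the start state, so discard them.
Start with accepting vs non-accepting: {A,B,C,E,F} | {H}.
Split {A,B,C,E,F} by δ(·,a) → {B,C,E} and {A,F}.
On input c, block {B,C,E} splits into {B,E} and {C}.
On input b, block {A,F} splits into {A} and {F}.
The partition is now stable with 5 blocks: {B,E} | {H} | {A} | {C} | {F}.
State B belongs to the block {B,E}, which has 2 states.

2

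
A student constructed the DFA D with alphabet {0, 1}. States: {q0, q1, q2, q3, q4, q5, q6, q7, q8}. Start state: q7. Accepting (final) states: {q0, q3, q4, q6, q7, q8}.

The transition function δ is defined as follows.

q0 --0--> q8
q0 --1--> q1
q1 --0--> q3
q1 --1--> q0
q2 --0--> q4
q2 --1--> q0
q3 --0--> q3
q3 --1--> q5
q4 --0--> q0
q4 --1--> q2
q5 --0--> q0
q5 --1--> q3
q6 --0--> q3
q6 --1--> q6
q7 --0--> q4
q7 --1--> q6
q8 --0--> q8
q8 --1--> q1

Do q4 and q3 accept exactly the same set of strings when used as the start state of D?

Yes

Initial partition by acceptance: {q0,q3,q4,q6,q7,q8} | {q1,q2,q5}.
Refine {q0,q3,q4,q6,q7,q8} on symbol 1: members go to different blocks, giving {q0,q3,q4,q8} and {q6,q7}.
Stable partition: {q0,q3,q4,q8} | {q1,q2,q5} | {q6,q7} — 3 equivalence classes.
q4 and q3 lie in the same block of the stable partition, so they are equivalent — no string distinguishes them.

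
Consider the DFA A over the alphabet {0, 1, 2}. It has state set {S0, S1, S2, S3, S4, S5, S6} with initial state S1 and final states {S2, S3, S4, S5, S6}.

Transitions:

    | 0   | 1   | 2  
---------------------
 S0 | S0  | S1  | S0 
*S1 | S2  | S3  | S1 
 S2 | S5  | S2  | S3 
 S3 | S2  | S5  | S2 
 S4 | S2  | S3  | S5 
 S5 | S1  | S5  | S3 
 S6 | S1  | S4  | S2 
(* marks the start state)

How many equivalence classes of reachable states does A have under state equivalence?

Reachable states from the start: {S1,S2,S3,S5}. Unreachable: {S0,S4,S6} — drop them.
P0 = {S2,S3,S5} | {S1}.
On input 0, block {S2,S3,S5} splits into {S2,S3} and {S5}.
Refine {S2,S3} on symbol 0: members go to different blocks, giving {S2} and {S3}.
No further refinement is possible. Final partition (4 blocks): {S2} | {S1} | {S5} | {S3}.

4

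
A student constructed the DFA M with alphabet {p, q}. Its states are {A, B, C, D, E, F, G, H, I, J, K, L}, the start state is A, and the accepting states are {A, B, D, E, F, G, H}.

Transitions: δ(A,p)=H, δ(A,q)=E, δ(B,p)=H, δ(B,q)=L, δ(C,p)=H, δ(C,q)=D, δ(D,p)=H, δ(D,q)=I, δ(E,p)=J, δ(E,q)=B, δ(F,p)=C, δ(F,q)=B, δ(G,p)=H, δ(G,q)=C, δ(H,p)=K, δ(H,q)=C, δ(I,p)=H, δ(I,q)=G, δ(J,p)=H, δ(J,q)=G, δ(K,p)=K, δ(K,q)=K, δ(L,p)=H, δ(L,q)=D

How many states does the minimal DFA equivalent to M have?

Reachable states from the start: {A,B,C,D,E,G,H,I,J,K,L}. Unreachable: {F} — drop them.
Start with accepting vs non-accepting: {A,B,D,E,G,H} | {C,I,J,K,L}.
Refine {A,B,D,E,G,H} on symbol p: members go to different blocks, giving {A,B,D,G} and {E,H}.
Split {A,B,D,G} by δ(·,q) → {B,D,G} and {A}.
On input p, block {C,I,J,K,L} splits into {C,I,J,L} and {K}.
On input p, block {E,H} splits into {E} and {H}.
The partition is now stable with 6 blocks: {B,D,G} | {C,I,J,L} | {E} | {A} | {K} | {H}.

6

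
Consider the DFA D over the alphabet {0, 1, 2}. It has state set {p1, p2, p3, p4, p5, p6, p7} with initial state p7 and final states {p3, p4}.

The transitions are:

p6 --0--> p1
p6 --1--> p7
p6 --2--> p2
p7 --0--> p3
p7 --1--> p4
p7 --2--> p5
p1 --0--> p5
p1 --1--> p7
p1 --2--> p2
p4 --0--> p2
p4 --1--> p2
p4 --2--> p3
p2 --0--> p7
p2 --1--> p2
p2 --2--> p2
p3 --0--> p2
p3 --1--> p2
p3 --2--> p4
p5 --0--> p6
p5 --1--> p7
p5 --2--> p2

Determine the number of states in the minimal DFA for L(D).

4

Every state is reachable, so we keep all 7.
P0 = {p3,p4} | {p1,p2,p5,p6,p7}.
Refine {p1,p2,p5,p6,p7} on symbol 0: members go to different blocks, giving {p1,p2,p5,p6} and {p7}.
Split {p1,p2,p5,p6} by δ(·,0) → {p1,p5,p6} and {p2}.
The partition is now stable with 4 blocks: {p3,p4} | {p1,p5,p6} | {p7} | {p2}.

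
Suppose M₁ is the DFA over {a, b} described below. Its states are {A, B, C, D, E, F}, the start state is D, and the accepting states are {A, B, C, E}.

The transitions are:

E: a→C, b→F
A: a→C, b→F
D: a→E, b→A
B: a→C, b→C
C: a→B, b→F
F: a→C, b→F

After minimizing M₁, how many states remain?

5

All states are reachable from the start state.
P0 = {A,B,C,E} | {D,F}.
Split {A,B,C,E} by δ(·,b) → {A,C,E} and {B}.
On input a, block {A,C,E} splits into {A,E} and {C}.
On input a, block {D,F} splits into {D} and {F}.
Stable partition: {A,E} | {D} | {B} | {C} | {F} — 5 equivalence classes.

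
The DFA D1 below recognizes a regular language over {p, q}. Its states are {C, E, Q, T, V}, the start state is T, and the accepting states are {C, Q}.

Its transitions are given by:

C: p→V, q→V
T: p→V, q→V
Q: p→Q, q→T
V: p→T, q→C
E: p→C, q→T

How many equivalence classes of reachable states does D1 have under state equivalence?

3

Reachable states from the start: {C,T,V}. Unreachable: {E,Q} — drop them.
Start with accepting vs non-accepting: {C} | {T,V}.
Refine {T,V} on symbol q: members go to different blocks, giving {T} and {V}.
Stable partition: {C} | {T} | {V} — 3 equivalence classes.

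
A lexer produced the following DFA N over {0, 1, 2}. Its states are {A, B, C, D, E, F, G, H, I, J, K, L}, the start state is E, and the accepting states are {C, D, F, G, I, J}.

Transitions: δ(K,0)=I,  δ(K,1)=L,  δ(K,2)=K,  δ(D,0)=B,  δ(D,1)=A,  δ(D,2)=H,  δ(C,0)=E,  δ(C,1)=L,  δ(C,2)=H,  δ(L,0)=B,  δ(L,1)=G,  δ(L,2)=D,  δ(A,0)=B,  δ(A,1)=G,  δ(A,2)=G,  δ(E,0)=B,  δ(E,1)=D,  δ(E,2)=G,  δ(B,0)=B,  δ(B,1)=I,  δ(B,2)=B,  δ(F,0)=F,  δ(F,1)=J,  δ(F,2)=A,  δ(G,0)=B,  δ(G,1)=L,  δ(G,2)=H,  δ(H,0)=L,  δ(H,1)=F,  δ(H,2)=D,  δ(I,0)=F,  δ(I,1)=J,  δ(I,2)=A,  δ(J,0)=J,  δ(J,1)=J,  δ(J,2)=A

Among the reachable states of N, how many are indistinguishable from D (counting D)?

Reachable states from the start: {A,B,D,E,F,G,H,I,J,L}. Unreachable: {C,K} — drop them.
P0 = {D,F,G,I,J} | {A,B,E,H,L}.
On input 0, block {D,F,G,I,J} splits into {F,I,J} and {D,G}.
On input 1, block {A,B,E,H,L} splits into {A,E,L} and {B,H}.
Refine {B,H} on symbol 0: members go to different blocks, giving {B} and {H}.
No further refinement is possible. Final partition (5 blocks): {F,I,J} | {A,E,L} | {D,G} | {B} | {H}.
The equivalence class containing D is {D,G}, of size 2.

2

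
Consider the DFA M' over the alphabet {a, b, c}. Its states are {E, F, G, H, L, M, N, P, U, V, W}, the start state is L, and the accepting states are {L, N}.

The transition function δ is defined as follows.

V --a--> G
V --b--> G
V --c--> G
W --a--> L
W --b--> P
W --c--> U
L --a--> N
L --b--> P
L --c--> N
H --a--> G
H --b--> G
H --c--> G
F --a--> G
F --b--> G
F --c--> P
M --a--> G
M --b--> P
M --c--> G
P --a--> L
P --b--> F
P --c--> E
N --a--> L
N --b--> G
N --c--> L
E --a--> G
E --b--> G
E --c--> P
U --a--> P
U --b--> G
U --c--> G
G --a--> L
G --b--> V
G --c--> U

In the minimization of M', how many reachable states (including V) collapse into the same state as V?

4

Reachable states from the start: {E,F,G,L,N,P,U,V}. Unreachable: {H,M,W} — drop them.
P0 = {L,N} | {E,F,G,P,U,V}.
Split {E,F,G,P,U,V} by δ(·,a) → {E,F,U,V} and {G,P}.
No further refinement is possible. Final partition (3 blocks): {L,N} | {E,F,U,V} | {G,P}.
State V belongs to the block {E,F,U,V}, which has 4 states.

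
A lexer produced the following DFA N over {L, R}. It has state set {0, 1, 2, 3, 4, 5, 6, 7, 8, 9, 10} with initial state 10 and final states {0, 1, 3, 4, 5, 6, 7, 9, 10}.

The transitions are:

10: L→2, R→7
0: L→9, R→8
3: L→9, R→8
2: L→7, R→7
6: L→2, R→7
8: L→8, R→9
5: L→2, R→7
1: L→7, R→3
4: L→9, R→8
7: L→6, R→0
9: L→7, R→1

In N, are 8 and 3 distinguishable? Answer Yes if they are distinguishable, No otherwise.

Yes

States {4,5} cannot be reached from the start state, so discard them.
P0 = {0,1,3,6,7,9,10} | {2,8}.
Split {0,1,3,6,7,9,10} by δ(·,L) → {0,1,3,7,9} and {6,10}.
On input L, block {0,1,3,7,9} splits into {0,1,3,9} and {7}.
Refine {0,1,3,9} on symbol L: members go to different blocks, giving {0,3} and {1,9}.
On input L, block {2,8} splits into {2} and {8}.
Split {1,9} by δ(·,R) → {1} and {9}.
No further refinement is possible. Final partition (7 blocks): {0,3} | {2} | {6,10} | {7} | {1} | {8} | {9}.
8 and 3 end up in different blocks, so they are distinguishable. For instance, the string 'ε' is accepted from only 3.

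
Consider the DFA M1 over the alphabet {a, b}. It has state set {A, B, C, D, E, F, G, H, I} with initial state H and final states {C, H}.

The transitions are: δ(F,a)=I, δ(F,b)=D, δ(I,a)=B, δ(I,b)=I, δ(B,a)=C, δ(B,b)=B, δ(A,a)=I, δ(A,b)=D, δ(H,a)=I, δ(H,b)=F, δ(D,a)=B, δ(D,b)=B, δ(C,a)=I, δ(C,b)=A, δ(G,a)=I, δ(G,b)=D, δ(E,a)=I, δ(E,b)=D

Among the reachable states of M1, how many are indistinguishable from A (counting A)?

Reachable states from the start: {A,B,C,D,F,H,I}. Unreachable: {E,G} — drop them.
P0 = {C,H} | {A,B,D,F,I}.
Split {A,B,D,F,I} by δ(·,a) → {A,D,F,I} and {B}.
On input a, block {A,D,F,I} splits into {A,F} and {D,I}.
Split {D,I} by δ(·,b) → {D} and {I}.
The partition is now stable with 5 blocks: {C,H} | {A,F} | {B} | {D} | {I}.
The equivalence class containing A is {A,F}, of size 2.

2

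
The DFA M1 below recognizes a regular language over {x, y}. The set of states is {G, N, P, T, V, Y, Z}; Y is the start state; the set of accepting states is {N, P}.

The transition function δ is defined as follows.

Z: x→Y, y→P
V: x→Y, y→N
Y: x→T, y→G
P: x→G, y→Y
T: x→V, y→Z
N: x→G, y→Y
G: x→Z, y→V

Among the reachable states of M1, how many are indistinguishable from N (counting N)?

Start with accepting vs non-accepting: {N,P} | {G,T,V,Y,Z}.
Split {G,T,V,Y,Z} by δ(·,y) → {G,T,Y} and {V,Z}.
On input x, block {G,T,Y} splits into {G,T} and {Y}.
Stable partition: {N,P} | {G,T} | {V,Z} | {Y} — 4 equivalence classes.
State N belongs to the block {N,P}, which has 2 states.

2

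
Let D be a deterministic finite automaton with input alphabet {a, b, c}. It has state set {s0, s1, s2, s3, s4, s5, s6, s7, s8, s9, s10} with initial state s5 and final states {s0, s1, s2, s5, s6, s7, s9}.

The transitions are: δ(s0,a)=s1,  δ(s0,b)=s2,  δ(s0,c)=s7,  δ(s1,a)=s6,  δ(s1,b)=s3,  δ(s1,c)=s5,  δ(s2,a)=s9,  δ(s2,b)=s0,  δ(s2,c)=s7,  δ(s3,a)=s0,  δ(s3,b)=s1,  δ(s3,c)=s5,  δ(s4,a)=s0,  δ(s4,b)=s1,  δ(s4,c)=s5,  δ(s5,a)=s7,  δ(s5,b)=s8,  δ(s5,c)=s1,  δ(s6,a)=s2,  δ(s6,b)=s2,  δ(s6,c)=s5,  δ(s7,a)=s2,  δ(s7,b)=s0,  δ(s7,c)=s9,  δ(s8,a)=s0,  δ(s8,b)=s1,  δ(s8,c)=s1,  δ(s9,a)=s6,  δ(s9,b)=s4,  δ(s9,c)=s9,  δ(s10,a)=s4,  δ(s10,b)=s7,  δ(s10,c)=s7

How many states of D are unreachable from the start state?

No path from s5 leads to s10; the other 10 states are all reachable.

1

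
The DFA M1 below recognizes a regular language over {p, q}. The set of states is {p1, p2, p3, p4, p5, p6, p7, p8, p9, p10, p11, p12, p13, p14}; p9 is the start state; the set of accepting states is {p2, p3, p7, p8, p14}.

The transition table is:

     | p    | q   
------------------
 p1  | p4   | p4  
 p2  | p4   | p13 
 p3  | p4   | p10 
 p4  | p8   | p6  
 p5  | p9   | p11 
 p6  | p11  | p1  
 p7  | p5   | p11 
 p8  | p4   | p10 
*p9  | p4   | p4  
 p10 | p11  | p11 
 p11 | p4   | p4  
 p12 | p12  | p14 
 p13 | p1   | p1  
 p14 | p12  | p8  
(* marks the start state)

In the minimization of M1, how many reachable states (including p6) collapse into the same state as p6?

2

Reachable states from the start: {p1,p4,p6,p8,p9,p10,p11}. Unreachable: {p2,p3,p5,p7,p12,p13,p14} — drop them.
Start with accepting vs non-accepting: {p8} | {p1,p4,p6,p9,p10,p11}.
Split {p1,p4,p6,p9,p10,p11} by δ(·,p) → {p1,p6,p9,p10,p11} and {p4}.
On input p, block {p1,p6,p9,p10,p11} splits into {p1,p9,p11} and {p6,p10}.
No further refinement is possible. Final partition (4 blocks): {p8} | {p1,p9,p11} | {p4} | {p6,p10}.
The equivalence class containing p6 is {p6,p10}, of size 2.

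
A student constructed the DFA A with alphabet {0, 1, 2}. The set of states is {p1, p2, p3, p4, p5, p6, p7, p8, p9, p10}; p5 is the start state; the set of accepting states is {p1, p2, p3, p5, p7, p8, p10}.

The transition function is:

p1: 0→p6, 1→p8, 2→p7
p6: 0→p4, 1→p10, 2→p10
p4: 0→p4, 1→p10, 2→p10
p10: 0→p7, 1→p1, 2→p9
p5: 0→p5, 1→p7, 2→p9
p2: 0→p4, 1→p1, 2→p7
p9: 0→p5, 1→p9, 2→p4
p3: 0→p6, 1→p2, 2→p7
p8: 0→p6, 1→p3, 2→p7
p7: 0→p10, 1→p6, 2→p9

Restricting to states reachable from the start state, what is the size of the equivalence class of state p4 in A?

2

All states are reachable from the start state.
Initial partition by acceptance: {p1,p2,p3,p5,p7,p8,p10} | {p4,p6,p9}.
Refine {p1,p2,p3,p5,p7,p8,p10} on symbol 0: members go to different blocks, giving {p1,p2,p3,p8} and {p5,p7,p10}.
Split {p4,p6,p9} by δ(·,0) → {p4,p6} and {p9}.
Refine {p5,p7,p10} on symbol 1: members go to different blocks, giving {p5} and {p7} and {p10}.
Stable partition: {p1,p2,p3,p8} | {p4,p6} | {p5} | {p9} | {p7} | {p10} — 6 equivalence classes.
State p4 belongs to the block {p4,p6}, which has 2 states.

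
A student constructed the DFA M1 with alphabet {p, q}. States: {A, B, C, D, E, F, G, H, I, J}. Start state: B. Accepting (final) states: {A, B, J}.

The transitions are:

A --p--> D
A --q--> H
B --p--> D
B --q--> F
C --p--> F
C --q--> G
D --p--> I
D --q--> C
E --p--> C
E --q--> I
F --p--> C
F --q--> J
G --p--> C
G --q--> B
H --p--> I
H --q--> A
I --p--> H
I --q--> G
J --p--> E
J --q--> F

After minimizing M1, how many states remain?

4

Every state is reachable, so we keep all 10.
Initial partition by acceptance: {A,B,J} | {C,D,E,F,G,H,I}.
Refine {C,D,E,F,G,H,I} on symbol q: members go to different blocks, giving {C,D,E,I} and {F,G,H}.
On input p, block {C,D,E,I} splits into {C,I} and {D,E}.
The partition is now stable with 4 blocks: {A,B,J} | {C,I} | {F,G,H} | {D,E}.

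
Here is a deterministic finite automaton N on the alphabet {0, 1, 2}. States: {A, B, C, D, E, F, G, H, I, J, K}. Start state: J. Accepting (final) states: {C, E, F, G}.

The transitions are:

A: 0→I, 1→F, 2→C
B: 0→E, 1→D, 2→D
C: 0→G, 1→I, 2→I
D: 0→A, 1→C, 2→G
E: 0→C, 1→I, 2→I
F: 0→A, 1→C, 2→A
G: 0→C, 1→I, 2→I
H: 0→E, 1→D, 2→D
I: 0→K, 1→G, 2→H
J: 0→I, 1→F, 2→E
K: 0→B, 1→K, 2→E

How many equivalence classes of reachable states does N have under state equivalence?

Start with accepting vs non-accepting: {C,E,F,G} | {A,B,D,H,I,J,K}.
On input 0, block {C,E,F,G} splits into {C,E,G} and {F}.
Refine {A,B,D,H,I,J,K} on symbol 0: members go to different blocks, giving {A,D,I,J,K} and {B,H}.
On input 0, block {A,D,I,J,K} splits into {A,D,I,J} and {K}.
On input 0, block {A,D,I,J} splits into {A,D,J} and {I}.
Refine {A,D,J} on symbol 0: members go to different blocks, giving {A,J} and {D}.
Stable partition: {C,E,G} | {A,J} | {F} | {B,H} | {K} | {I} | {D} — 7 equivalence classes.

7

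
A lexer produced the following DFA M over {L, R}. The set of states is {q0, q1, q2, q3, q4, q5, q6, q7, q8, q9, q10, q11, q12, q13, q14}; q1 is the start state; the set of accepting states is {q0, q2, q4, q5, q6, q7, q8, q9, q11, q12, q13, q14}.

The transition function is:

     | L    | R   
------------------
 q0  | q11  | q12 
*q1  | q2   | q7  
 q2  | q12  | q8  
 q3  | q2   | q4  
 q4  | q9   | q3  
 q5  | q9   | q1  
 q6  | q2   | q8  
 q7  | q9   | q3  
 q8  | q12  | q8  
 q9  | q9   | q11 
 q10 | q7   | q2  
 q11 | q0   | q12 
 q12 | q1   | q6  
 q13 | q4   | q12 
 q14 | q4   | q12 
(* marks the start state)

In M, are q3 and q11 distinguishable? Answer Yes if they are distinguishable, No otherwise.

Reachable states from the start: {q0,q1,q2,q3,q4,q6,q7,q8,q9,q11,q12}. Unreachable: {q5,q10,q13,q14} — drop them.
Start with accepting vs non-accepting: {q0,q2,q4,q6,q7,q8,q9,q11,q12} | {q1,q3}.
Refine {q0,q2,q4,q6,q7,q8,q9,q11,q12} on symbol L: members go to different blocks, giving {q0,q2,q4,q6,q7,q8,q9,q11} and {q12}.
Split {q0,q2,q4,q6,q7,q8,q9,q11} by δ(·,L) → {q0,q4,q6,q7,q9,q11} and {q2,q8}.
Refine {q0,q4,q6,q7,q9,q11} on symbol L: members go to different blocks, giving {q0,q4,q7,q9,q11} and {q6}.
On input R, block {q0,q4,q7,q9,q11} splits into {q0,q11} and {q4,q7} and {q9}.
Stable partition: {q0,q11} | {q1,q3} | {q12} | {q2,q8} | {q6} | {q4,q7} | {q9} — 7 equivalence classes.
q3 and q11 end up in different blocks, so they are distinguishable. For instance, the string 'ε' is accepted from only q11.

Yes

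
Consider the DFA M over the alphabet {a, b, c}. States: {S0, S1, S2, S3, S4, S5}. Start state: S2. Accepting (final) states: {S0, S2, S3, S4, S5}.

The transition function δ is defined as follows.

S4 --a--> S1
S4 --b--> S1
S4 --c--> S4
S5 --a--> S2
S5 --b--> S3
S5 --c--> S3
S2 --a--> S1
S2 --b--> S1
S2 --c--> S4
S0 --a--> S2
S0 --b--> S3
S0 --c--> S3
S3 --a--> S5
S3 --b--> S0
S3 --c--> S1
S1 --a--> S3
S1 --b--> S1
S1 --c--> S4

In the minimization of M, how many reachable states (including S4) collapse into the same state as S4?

2

Start with accepting vs non-accepting: {S0,S2,S3,S4,S5} | {S1}.
On input a, block {S0,S2,S3,S4,S5} splits into {S0,S3,S5} and {S2,S4}.
On input a, block {S0,S3,S5} splits into {S0,S5} and {S3}.
The partition is now stable with 4 blocks: {S0,S5} | {S1} | {S2,S4} | {S3}.
State S4 belongs to the block {S2,S4}, which has 2 states.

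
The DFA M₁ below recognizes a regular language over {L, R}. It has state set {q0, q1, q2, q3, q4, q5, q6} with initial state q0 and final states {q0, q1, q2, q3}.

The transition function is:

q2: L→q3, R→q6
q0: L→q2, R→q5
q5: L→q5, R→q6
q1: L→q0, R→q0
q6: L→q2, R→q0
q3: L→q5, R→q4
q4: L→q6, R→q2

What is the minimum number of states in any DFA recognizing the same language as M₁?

First remove the unreachable states {q1}; 6 states remain.
Start with accepting vs non-accepting: {q0,q2,q3} | {q4,q5,q6}.
Refine {q0,q2,q3} on symbol L: members go to different blocks, giving {q0,q2} and {q3}.
Split {q0,q2} by δ(·,L) → {q0} and {q2}.
Refine {q4,q5,q6} on symbol L: members go to different blocks, giving {q4,q5} and {q6}.
On input L, block {q4,q5} splits into {q4} and {q5}.
The partition is now stable with 6 blocks: {q0} | {q4} | {q3} | {q2} | {q6} | {q5}.

6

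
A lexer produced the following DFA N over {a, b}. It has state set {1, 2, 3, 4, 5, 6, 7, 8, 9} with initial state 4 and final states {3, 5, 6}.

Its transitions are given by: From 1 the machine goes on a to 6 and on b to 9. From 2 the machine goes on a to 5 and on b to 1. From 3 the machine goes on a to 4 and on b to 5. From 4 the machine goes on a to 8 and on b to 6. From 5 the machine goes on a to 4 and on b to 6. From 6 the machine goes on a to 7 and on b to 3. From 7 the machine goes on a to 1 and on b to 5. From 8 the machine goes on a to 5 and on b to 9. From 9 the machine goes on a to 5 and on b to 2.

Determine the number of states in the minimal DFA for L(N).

3

P0 = {3,5,6} | {1,2,4,7,8,9}.
On input a, block {1,2,4,7,8,9} splits into {1,2,8,9} and {4,7}.
No further refinement is possible. Final partition (3 blocks): {3,5,6} | {1,2,8,9} | {4,7}.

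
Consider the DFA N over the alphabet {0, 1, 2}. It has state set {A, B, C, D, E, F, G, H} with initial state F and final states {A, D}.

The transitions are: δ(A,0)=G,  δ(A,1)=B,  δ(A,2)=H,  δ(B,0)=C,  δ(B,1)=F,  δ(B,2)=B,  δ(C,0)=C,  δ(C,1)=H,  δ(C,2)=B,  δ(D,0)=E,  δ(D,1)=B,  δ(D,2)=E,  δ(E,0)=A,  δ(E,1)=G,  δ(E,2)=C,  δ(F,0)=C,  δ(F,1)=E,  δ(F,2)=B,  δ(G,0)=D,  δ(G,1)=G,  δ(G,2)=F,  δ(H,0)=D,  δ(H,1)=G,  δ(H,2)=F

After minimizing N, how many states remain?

4

Every state is reachable, so we keep all 8.
Initial partition by acceptance: {A,D} | {B,C,E,F,G,H}.
Split {B,C,E,F,G,H} by δ(·,0) → {B,C,F} and {E,G,H}.
Refine {B,C,F} on symbol 1: members go to different blocks, giving {C,F} and {B}.
The partition is now stable with 4 blocks: {A,D} | {C,F} | {E,G,H} | {B}.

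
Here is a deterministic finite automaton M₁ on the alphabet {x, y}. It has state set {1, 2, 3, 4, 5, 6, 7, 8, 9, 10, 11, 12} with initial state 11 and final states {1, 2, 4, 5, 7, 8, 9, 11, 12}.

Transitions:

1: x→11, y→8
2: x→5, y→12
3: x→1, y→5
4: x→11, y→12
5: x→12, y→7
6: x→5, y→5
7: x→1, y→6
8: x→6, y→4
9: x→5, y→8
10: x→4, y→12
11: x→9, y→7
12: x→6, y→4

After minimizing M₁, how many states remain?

7

Reachable states from the start: {1,4,5,6,7,8,9,11,12}. Unreachable: {2,3,10} — drop them.
Start with accepting vs non-accepting: {1,4,5,7,8,9,11,12} | {6}.
Split {1,4,5,7,8,9,11,12} by δ(·,x) → {1,4,5,7,9,11} and {8,12}.
Refine {1,4,5,7,9,11} on symbol x: members go to different blocks, giving {1,4,7,9,11} and {5}.
Refine {1,4,7,9,11} on symbol x: members go to different blocks, giving {1,4,7,11} and {9}.
Refine {1,4,7,11} on symbol x: members go to different blocks, giving {1,4,7} and {11}.
Refine {1,4,7} on symbol x: members go to different blocks, giving {1,4} and {7}.
No further refinement is possible. Final partition (7 blocks): {1,4} | {6} | {8,12} | {5} | {9} | {11} | {7}.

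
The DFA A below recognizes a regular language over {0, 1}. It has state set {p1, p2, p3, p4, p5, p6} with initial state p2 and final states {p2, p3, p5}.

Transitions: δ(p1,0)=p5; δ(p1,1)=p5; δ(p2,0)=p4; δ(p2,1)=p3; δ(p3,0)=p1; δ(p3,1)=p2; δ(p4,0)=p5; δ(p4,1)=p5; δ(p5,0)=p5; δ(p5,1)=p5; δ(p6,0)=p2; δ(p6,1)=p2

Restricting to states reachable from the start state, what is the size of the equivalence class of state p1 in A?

2

First remove the unreachable states {p6}; 5 states remain.
P0 = {p2,p3,p5} | {p1,p4}.
Refine {p2,p3,p5} on symbol 0: members go to different blocks, giving {p2,p3} and {p5}.
The partition is now stable with 3 blocks: {p2,p3} | {p1,p4} | {p5}.
The equivalence class containing p1 is {p1,p4}, of size 2.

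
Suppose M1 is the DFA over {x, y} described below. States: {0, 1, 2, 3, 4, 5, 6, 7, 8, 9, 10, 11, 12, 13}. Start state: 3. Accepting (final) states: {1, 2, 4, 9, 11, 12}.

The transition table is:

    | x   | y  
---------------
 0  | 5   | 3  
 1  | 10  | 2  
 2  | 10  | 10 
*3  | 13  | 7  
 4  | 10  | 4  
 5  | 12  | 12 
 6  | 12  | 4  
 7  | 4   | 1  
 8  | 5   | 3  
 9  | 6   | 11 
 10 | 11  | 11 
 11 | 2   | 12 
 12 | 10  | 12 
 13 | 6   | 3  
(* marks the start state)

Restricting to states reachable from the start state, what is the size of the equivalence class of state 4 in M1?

2

First remove the unreachable states {0,5,8,9}; 10 states remain.
P0 = {1,2,4,11,12} | {3,6,7,10,13}.
On input x, block {1,2,4,11,12} splits into {1,2,4,12} and {11}.
On input y, block {1,2,4,12} splits into {1,4,12} and {2}.
On input y, block {1,4,12} splits into {4,12} and {1}.
Refine {3,6,7,10,13} on symbol x: members go to different blocks, giving {3,13} and {6,7} and {10}.
Split {3,13} by δ(·,x) → {3} and {13}.
On input y, block {6,7} splits into {6} and {7}.
The partition is now stable with 9 blocks: {4,12} | {3} | {11} | {2} | {1} | {6} | {10} | {13} | {7}.
State 4 belongs to the block {4,12}, which has 2 states.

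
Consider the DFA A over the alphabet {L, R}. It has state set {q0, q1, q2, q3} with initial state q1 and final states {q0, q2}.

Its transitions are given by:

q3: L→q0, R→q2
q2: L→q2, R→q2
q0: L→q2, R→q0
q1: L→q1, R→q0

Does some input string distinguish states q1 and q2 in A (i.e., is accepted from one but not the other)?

First remove the unreachable states {q3}; 3 states remain.
Start with accepting vs non-accepting: {q0,q2} | {q1}.
Stable partition: {q0,q2} | {q1} — 2 equivalence classes.
q1 and q2 end up in different blocks, so they are distinguishable. For instance, the string 'ε' is accepted from only q2.

Yes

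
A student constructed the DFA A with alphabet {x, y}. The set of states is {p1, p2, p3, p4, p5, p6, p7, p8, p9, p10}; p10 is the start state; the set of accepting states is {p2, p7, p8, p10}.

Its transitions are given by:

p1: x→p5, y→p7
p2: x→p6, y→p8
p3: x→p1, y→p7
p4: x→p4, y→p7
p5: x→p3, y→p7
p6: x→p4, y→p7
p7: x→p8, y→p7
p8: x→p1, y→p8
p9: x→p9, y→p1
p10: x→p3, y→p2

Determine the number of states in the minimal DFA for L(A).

3

Reachable states from the start: {p1,p2,p3,p4,p5,p6,p7,p8,p10}. Unreachable: {p9} — drop them.
Initial partition by acceptance: {p2,p7,p8,p10} | {p1,p3,p4,p5,p6}.
Refine {p2,p7,p8,p10} on symbol x: members go to different blocks, giving {p2,p8,p10} and {p7}.
The partition is now stable with 3 blocks: {p2,p8,p10} | {p1,p3,p4,p5,p6} | {p7}.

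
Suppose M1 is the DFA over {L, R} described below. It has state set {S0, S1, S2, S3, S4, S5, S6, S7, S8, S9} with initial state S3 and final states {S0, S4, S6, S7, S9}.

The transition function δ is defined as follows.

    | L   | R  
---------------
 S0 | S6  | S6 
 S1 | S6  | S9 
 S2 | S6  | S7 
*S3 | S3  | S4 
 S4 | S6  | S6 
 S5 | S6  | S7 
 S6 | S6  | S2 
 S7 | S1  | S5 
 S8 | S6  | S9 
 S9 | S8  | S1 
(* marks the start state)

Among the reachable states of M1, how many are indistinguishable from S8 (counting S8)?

4

Reachable states from the start: {S1,S2,S3,S4,S5,S6,S7,S8,S9}. Unreachable: {S0} — drop them.
Initial partition by acceptance: {S4,S6,S7,S9} | {S1,S2,S3,S5,S8}.
Refine {S4,S6,S7,S9} on symbol L: members go to different blocks, giving {S4,S6} and {S7,S9}.
Refine {S4,S6} on symbol R: members go to different blocks, giving {S4} and {S6}.
Refine {S1,S2,S3,S5,S8} on symbol L: members go to different blocks, giving {S1,S2,S5,S8} and {S3}.
Stable partition: {S4} | {S1,S2,S5,S8} | {S7,S9} | {S6} | {S3} — 5 equivalence classes.
The equivalence class containing S8 is {S1,S2,S5,S8}, of size 4.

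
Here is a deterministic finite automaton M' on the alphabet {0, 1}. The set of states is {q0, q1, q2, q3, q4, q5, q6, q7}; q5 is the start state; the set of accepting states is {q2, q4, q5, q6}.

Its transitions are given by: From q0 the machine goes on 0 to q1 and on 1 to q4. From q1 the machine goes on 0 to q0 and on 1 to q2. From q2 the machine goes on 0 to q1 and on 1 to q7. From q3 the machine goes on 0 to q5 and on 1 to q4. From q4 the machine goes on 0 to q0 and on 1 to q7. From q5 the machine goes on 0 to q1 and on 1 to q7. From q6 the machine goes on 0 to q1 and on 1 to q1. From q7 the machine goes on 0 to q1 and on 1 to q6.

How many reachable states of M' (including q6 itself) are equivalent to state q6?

4

States {q3} cannot be reached from the start state, so discard them.
P0 = {q2,q4,q5,q6} | {q0,q1,q7}.
No further refinement is possible. Final partition (2 blocks): {q2,q4,q5,q6} | {q0,q1,q7}.
The equivalence class containing q6 is {q2,q4,q5,q6}, of size 4.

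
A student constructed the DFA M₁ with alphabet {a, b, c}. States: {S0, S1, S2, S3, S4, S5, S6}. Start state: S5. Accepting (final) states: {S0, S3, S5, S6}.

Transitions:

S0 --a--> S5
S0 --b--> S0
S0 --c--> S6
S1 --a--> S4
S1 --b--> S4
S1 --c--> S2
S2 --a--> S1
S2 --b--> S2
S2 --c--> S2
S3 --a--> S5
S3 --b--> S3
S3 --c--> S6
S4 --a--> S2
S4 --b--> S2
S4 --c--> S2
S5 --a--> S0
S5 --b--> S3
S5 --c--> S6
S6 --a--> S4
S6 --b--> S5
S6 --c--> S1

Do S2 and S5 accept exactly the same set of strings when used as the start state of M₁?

No

All states are reachable from the start state.
P0 = {S0,S3,S5,S6} | {S1,S2,S4}.
On input a, block {S0,S3,S5,S6} splits into {S0,S3,S5} and {S6}.
Stable partition: {S0,S3,S5} | {S1,S2,S4} | {S6} — 3 equivalence classes.
S2 and S5 end up in different blocks, so they are distinguishable. For instance, the string 'ε' is accepted from only S5.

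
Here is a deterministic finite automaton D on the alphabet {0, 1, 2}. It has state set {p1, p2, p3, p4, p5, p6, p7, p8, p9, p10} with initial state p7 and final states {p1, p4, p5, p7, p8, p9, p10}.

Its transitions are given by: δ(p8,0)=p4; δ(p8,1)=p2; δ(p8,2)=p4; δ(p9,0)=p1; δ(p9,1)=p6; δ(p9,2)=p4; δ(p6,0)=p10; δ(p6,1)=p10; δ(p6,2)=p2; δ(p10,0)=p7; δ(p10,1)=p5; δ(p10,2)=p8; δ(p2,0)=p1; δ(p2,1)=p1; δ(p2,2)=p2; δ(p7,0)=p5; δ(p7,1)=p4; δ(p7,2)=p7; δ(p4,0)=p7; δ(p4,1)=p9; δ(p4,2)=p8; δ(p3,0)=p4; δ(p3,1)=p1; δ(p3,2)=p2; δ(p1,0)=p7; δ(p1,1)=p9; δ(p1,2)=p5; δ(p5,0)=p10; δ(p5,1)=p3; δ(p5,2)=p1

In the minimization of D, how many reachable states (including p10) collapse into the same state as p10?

3

All states are reachable from the start state.
Initial partition by acceptance: {p1,p4,p5,p7,p8,p9,p10} | {p2,p3,p6}.
On input 1, block {p1,p4,p5,p7,p8,p9,p10} splits into {p1,p4,p7,p10} and {p5,p8,p9}.
On input 0, block {p1,p4,p7,p10} splits into {p1,p4,p10} and {p7}.
The partition is now stable with 4 blocks: {p1,p4,p10} | {p2,p3,p6} | {p5,p8,p9} | {p7}.
State p10 belongs to the block {p1,p4,p10}, which has 3 states.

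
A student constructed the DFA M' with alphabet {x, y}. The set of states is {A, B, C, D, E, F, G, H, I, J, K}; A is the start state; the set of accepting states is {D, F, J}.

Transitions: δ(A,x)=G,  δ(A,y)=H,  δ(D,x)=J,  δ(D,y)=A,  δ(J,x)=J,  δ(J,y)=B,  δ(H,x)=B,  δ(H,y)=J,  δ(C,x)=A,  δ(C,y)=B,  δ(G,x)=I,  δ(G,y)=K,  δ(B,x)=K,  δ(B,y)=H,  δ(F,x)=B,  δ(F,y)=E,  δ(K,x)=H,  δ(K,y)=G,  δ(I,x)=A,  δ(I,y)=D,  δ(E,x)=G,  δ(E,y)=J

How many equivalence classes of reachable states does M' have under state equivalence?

Reachable states from the start: {A,B,D,G,H,I,J,K}. Unreachable: {C,E,F} — drop them.
Start with accepting vs non-accepting: {D,J} | {A,B,G,H,I,K}.
Refine {A,B,G,H,I,K} on symbol y: members go to different blocks, giving {A,B,G,K} and {H,I}.
Refine {A,B,G,K} on symbol x: members go to different blocks, giving {A,B} and {G,K}.
Stable partition: {D,J} | {A,B} | {H,I} | {G,K} — 4 equivalence classes.

4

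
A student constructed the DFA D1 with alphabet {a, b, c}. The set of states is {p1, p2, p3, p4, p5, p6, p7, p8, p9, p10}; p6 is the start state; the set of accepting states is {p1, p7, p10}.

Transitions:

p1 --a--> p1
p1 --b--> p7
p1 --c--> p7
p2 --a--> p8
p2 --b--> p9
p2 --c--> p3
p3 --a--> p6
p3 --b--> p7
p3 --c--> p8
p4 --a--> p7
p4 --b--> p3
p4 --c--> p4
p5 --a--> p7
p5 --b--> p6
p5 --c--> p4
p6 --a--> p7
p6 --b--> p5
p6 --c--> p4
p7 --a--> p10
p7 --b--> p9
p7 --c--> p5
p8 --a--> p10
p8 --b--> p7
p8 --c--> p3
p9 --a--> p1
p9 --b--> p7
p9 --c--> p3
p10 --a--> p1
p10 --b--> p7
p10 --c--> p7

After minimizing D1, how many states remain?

6

States {p2} cannot be reached from the start state, so discard them.
P0 = {p1,p7,p10} | {p3,p4,p5,p6,p8,p9}.
On input b, block {p1,p7,p10} splits into {p1,p10} and {p7}.
Split {p3,p4,p5,p6,p8,p9} by δ(·,a) → {p4,p5,p6} and {p8,p9} and {p3}.
Refine {p4,p5,p6} on symbol b: members go to different blocks, giving {p5,p6} and {p4}.
No further refinement is possible. Final partition (6 blocks): {p1,p10} | {p5,p6} | {p7} | {p8,p9} | {p3} | {p4}.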